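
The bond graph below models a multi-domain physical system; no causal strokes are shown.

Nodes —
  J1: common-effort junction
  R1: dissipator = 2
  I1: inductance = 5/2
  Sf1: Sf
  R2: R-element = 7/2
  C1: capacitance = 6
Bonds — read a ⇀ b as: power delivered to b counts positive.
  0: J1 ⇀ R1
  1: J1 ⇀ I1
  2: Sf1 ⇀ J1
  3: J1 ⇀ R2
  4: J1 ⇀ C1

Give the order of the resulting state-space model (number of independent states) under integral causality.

#2 |Sf1  (source Sf1 imposes f)
#1 |I1  (I1: I, integral causality)
#4 |J1  (C1 outputs effort q/C1)
#0 |R1  (0-jn J1 has e-setter on 4)
#3 |R2  (common-e at J1 fixed by 4)

2  (C1, I1 all integral)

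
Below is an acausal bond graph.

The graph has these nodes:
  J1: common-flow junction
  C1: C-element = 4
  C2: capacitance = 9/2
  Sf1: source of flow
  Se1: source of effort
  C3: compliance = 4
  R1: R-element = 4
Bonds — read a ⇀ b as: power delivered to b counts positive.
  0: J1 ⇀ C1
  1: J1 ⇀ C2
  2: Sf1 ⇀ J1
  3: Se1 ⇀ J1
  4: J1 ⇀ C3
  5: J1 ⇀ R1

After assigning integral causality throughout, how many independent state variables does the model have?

3  (C1, C2, C3 all integral)

b2 stroke→Sf1  (source Sf1 imposes f)
b3 stroke→J1  (Se1: effort source, stroke at far end)
b0 stroke→J1  (J1: bond 2 brought flow, rest push out)
b1 stroke→J1  (common-f at J1 fixed by 2)
b4 stroke→J1  (common-f at J1 fixed by 2)
b5 stroke→J1  (J1: bond 2 brought flow, rest push out)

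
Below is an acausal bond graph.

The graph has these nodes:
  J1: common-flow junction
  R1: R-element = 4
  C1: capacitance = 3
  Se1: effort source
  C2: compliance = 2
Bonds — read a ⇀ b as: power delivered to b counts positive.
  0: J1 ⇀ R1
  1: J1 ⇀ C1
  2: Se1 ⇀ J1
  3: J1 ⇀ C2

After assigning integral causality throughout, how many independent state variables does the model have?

bond 2 →J1  (Se1 (Se) sets effort on bond)
bond 1 →J1  (C1: C, integral causality)
bond 3 →J1  (C2 integral (e out))
bond 0 →R1  (closing 1-jn rule on J1)

2  (C1, C2 all integral)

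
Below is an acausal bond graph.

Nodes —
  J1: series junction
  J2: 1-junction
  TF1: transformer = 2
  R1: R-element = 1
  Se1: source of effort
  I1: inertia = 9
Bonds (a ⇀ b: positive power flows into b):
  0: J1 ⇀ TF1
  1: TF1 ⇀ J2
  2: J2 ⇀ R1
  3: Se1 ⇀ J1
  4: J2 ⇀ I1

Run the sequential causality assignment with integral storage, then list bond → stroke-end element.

bond 0 stroke→TF1
bond 1 stroke→J2
bond 2 stroke→J2
bond 3 stroke→J1
bond 4 stroke→I1

bond 3 stroke→J1  (source Se1 imposes e)
bond 0 stroke→TF1  (closing 1-jn rule on J1)
bond 1 stroke→J2  (TF TF1: opposite of bond 0)
bond 4 stroke→I1  (I1: I, integral causality)
bond 2 stroke→J2  (1-jn J2 has f-setter on 4)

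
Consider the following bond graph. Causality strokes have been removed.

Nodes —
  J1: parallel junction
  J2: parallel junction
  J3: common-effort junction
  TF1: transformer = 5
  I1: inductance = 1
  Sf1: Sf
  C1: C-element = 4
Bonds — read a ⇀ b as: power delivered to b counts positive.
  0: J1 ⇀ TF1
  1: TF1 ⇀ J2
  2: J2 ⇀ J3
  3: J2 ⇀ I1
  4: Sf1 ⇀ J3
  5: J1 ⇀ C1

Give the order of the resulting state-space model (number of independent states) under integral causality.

b4 stroke→Sf1  (Sf1 (Sf) sets flow on bond)
b2 stroke→J3  (closing 0-jn rule on J3)
b3 stroke→I1  (I1 integral (f out))
b1 stroke→J2  (closing 0-jn rule on J2)
b0 stroke→TF1  (through TF1, causality passes straight; one stroke at TF1)
b5 stroke→J1  (only one effort-in slot at J1)

2  (C1, I1 all integral)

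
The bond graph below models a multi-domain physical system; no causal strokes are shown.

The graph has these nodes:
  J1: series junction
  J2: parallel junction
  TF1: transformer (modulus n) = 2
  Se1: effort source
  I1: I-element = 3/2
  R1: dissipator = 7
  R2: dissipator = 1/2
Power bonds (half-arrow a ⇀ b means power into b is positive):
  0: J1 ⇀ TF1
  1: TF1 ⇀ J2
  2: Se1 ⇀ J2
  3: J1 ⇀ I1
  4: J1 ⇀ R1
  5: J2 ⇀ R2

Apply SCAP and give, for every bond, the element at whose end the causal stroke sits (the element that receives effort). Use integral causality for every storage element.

bond 0 stroke→J1
bond 1 stroke→TF1
bond 2 stroke→J2
bond 3 stroke→I1
bond 4 stroke→J1
bond 5 stroke→R2

bond 2 →J2  (Se1 fixes effort; stroke away)
bond 1 →TF1  (J2: bond 2 brought effort, rest push out)
bond 5 →R2  (common-e at J2 fixed by 2)
bond 0 →J1  (through TF1, causality passes straight; one stroke at TF1)
bond 3 →I1  (I1 outputs flow p/I1)
bond 4 →J1  (J1 flow already set via bond 3)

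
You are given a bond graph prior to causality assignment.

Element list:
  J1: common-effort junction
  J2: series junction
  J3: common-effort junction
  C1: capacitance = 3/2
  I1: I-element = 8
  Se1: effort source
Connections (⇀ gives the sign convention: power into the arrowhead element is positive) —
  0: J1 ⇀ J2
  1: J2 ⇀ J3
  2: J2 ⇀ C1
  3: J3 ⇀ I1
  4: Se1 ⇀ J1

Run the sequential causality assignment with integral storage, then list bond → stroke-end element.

bond 4 →J1  (Se1 (Se) sets effort on bond)
bond 0 →J2  (0-jn J1 has e-setter on 4)
bond 2 →J2  (C1: C, integral causality)
bond 1 →J3  (closing 1-jn rule on J2)
bond 3 →I1  (J3: bond 1 brought effort, rest push out)

#0 |J2
#1 |J3
#2 |J2
#3 |I1
#4 |J1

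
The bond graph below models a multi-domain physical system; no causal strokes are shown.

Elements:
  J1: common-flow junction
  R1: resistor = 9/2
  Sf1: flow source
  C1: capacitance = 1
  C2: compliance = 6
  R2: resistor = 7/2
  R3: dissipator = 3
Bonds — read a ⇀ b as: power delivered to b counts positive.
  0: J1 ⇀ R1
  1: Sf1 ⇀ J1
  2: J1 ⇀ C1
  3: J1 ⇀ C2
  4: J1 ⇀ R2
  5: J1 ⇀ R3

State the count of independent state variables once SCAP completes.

b1 →Sf1  (Sf1 fixes flow; stroke at Sf1)
b0 →J1  (J1 flow already set via bond 1)
b2 →J1  (J1: bond 1 brought flow, rest push out)
b3 →J1  (J1 flow already set via bond 1)
b4 →J1  (J1: bond 1 brought flow, rest push out)
b5 →J1  (common-f at J1 fixed by 1)

2  (C1, C2 all integral)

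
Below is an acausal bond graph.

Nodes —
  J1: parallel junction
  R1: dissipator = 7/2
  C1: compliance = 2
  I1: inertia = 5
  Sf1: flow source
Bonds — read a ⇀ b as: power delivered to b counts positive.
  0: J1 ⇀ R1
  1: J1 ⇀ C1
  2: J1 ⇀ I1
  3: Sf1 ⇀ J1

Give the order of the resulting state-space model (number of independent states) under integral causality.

β3 →Sf1  (Sf1 (Sf) sets flow on bond)
β1 →J1  (C1: C, integral causality)
β0 →R1  (common-e at J1 fixed by 1)
β2 →I1  (J1: bond 1 brought effort, rest push out)

2  (C1, I1 all integral)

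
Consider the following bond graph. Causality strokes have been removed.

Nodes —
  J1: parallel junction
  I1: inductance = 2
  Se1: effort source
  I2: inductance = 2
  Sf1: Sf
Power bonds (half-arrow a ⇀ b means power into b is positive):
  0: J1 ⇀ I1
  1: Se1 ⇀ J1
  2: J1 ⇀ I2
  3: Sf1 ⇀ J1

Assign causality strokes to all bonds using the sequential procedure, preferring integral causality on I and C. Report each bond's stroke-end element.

bond 0 stroke at I1
bond 1 stroke at J1
bond 2 stroke at I2
bond 3 stroke at Sf1

#1 |J1  (Se1 fixes effort; stroke away)
#3 |Sf1  (Sf1: flow source, stroke at near end)
#0 |I1  (J1 effort already set via bond 1)
#2 |I2  (0-jn J1 has e-setter on 1)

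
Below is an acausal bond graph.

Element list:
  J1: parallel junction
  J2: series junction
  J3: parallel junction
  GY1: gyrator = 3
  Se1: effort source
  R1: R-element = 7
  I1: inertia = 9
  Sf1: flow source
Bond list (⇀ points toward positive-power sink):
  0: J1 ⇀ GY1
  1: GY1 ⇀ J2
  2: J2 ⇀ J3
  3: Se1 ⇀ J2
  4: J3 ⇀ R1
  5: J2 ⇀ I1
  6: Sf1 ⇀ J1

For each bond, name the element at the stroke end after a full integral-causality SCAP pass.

#3 stroke→J2  (Se1 fixes effort; stroke away)
#6 stroke→Sf1  (Sf1: flow source, stroke at near end)
#0 stroke→J1  (closing 0-jn rule on J1)
#1 stroke→J2  (through GY1, causality inverts; strokes same side of GY1)
#5 stroke→I1  (I1: I, integral causality)
#2 stroke→J2  (J2: bond 5 brought flow, rest push out)
#4 stroke→J3  (closing 0-jn rule on J3)

#0 stroke→J1
#1 stroke→J2
#2 stroke→J2
#3 stroke→J2
#4 stroke→J3
#5 stroke→I1
#6 stroke→Sf1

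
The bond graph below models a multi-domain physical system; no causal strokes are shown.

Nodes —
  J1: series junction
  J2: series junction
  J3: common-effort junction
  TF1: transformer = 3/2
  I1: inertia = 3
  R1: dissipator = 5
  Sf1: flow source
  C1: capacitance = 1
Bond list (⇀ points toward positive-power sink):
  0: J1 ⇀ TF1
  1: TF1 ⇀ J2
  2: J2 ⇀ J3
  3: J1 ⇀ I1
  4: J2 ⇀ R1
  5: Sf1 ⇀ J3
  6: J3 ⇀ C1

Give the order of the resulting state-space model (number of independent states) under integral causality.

#5 stroke at Sf1  (Sf1: flow source, stroke at near end)
#3 stroke at I1  (I1 outputs flow p/I1)
#0 stroke at J1  (J1: bond 3 brought flow, rest push out)
#1 stroke at TF1  (through TF1, causality passes straight; one stroke at TF1)
#2 stroke at J2  (J2 flow already set via bond 1)
#4 stroke at J2  (J2 flow already set via bond 1)
#6 stroke at J3  (J3 needs exactly one e-in)

2  (C1, I1 all integral)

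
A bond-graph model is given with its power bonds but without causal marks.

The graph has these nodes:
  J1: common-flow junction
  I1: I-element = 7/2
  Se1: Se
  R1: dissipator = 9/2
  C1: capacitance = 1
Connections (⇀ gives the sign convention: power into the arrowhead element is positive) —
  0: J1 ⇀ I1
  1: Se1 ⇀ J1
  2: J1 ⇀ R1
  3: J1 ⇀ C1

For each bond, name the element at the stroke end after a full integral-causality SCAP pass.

#1 stroke at J1  (source Se1 imposes e)
#0 stroke at I1  (I1 integral (f out))
#2 stroke at J1  (J1 flow already set via bond 0)
#3 stroke at J1  (J1: bond 0 brought flow, rest push out)

β0 stroke at I1
β1 stroke at J1
β2 stroke at J1
β3 stroke at J1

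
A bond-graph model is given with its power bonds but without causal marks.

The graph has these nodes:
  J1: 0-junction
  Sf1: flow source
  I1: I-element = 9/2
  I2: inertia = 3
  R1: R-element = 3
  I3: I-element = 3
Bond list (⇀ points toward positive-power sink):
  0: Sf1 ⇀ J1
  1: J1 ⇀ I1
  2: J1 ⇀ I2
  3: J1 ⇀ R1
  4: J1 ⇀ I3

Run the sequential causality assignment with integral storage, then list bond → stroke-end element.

β0 stroke at Sf1  (Sf1 fixes flow; stroke at Sf1)
β1 stroke at I1  (I1 outputs flow p/I1)
β2 stroke at I2  (I2 outputs flow p/I2)
β4 stroke at I3  (prefer integral on I3)
β3 stroke at J1  (closing 0-jn rule on J1)

#0 |Sf1
#1 |I1
#2 |I2
#3 |J1
#4 |I3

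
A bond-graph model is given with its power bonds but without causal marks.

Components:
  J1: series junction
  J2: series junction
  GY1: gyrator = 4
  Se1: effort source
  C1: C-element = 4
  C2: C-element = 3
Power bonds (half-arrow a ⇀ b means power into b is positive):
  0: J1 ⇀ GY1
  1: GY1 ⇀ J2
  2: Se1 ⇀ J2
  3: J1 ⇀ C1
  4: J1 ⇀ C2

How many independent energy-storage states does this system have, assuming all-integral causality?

2  (C1, C2 all integral)

#2 →J2  (Se1 (Se) sets effort on bond)
#1 →GY1  (J2: last free bond brings flow in)
#0 →GY1  (GY GY1: same side as bond 1)
#3 →J1  (common-f at J1 fixed by 0)
#4 →J1  (common-f at J1 fixed by 0)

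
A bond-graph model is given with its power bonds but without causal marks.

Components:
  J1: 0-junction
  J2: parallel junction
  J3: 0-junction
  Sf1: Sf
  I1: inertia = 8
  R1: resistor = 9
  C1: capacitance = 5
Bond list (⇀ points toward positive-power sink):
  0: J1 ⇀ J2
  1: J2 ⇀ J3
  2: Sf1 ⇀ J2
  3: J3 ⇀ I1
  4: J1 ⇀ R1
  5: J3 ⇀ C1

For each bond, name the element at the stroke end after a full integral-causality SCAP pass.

bond 0 |J1
bond 1 |J2
bond 2 |Sf1
bond 3 |I1
bond 4 |R1
bond 5 |J3

#2 stroke at Sf1  (Sf1: flow source, stroke at near end)
#3 stroke at I1  (I1 integral (f out))
#5 stroke at J3  (prefer integral on C1)
#1 stroke at J2  (0-jn J3 has e-setter on 5)
#0 stroke at J1  (J2 effort already set via bond 1)
#4 stroke at R1  (common-e at J1 fixed by 0)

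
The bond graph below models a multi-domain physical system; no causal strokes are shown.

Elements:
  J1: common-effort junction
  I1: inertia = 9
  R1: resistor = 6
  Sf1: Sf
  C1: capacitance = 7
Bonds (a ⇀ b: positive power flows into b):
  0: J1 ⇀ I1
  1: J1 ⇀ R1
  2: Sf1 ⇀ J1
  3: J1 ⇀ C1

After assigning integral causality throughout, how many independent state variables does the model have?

2  (C1, I1 all integral)

#2 stroke at Sf1  (Sf1 (Sf) sets flow on bond)
#0 stroke at I1  (I1 integral (f out))
#3 stroke at J1  (C1 outputs effort q/C1)
#1 stroke at R1  (0-jn J1 has e-setter on 3)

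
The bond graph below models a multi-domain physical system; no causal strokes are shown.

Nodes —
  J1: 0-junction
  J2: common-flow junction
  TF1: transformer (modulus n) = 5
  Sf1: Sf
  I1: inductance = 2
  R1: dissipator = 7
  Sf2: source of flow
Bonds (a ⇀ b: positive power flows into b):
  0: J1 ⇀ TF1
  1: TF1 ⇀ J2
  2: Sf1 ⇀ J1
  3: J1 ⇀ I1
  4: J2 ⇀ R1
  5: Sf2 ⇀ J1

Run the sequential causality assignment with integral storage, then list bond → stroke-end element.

b2 →Sf1  (Sf1 (Sf) sets flow on bond)
b5 →Sf2  (Sf2 (Sf) sets flow on bond)
b3 →I1  (I1: I, integral causality)
b0 →J1  (J1 needs exactly one e-in)
b1 →TF1  (through TF1, causality passes straight; one stroke at TF1)
b4 →J2  (J2: bond 1 brought flow, rest push out)

b0 stroke at J1
b1 stroke at TF1
b2 stroke at Sf1
b3 stroke at I1
b4 stroke at J2
b5 stroke at Sf2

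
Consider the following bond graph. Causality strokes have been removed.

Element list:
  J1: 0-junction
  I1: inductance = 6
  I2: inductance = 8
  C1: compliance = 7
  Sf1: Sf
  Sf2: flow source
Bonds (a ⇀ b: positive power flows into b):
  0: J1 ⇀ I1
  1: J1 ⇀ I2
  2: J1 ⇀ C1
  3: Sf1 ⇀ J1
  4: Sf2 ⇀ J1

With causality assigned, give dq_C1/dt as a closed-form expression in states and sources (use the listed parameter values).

dq_C1/dt = F_Sf1 + F_Sf2 - p_I1/6 - p_I2/8

β3 →Sf1  (Sf1 (Sf) sets flow on bond)
β4 →Sf2  (Sf2 fixes flow; stroke at Sf2)
β0 →I1  (I1 integral (f out))
β1 →I2  (I2 integral (f out))
β2 →J1  (J1 needs exactly one e-in)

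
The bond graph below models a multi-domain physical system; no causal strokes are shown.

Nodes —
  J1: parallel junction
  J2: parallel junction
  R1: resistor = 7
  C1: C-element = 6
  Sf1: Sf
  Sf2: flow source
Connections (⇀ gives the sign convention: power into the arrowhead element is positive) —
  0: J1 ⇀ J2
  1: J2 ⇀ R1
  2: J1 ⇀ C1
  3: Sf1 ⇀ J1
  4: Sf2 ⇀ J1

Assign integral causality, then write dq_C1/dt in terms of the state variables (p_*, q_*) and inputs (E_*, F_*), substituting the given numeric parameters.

bond 3 stroke at Sf1  (source Sf1 imposes f)
bond 4 stroke at Sf2  (source Sf2 imposes f)
bond 2 stroke at J1  (C1: C, integral causality)
bond 0 stroke at J2  (J1 effort already set via bond 2)
bond 1 stroke at R1  (J2: bond 0 brought effort, rest push out)

dq_C1/dt = F_Sf1 + F_Sf2 - q_C1/42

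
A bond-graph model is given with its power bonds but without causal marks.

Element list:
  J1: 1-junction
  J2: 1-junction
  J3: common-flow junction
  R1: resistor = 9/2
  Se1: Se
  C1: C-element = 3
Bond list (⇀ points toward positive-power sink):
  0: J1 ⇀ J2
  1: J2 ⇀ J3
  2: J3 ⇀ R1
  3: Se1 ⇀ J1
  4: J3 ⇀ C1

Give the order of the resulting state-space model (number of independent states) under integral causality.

1  (C1 all integral)

#3 stroke→J1  (source Se1 imposes e)
#0 stroke→J2  (J1 needs exactly one f-in)
#1 stroke→J3  (closing 1-jn rule on J2)
#4 stroke→J3  (C1: C, integral causality)
#2 stroke→R1  (J3 needs exactly one f-in)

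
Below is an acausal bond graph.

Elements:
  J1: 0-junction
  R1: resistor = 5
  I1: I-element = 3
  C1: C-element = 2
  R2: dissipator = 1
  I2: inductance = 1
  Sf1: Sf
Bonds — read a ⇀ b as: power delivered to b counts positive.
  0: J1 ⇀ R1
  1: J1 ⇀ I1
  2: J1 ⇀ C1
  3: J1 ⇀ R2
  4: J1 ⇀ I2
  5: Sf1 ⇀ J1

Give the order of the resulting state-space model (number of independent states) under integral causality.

3  (C1, I1, I2 all integral)

bond 5 →Sf1  (Sf1 fixes flow; stroke at Sf1)
bond 1 →I1  (I1 outputs flow p/I1)
bond 2 →J1  (prefer integral on C1)
bond 0 →R1  (J1 effort already set via bond 2)
bond 3 →R2  (common-e at J1 fixed by 2)
bond 4 →I2  (0-jn J1 has e-setter on 2)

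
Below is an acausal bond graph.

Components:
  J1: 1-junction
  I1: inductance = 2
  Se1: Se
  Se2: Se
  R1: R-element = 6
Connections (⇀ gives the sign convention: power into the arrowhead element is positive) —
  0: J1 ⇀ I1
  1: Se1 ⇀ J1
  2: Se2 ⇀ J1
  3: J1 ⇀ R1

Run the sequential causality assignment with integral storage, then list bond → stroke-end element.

#0 stroke→I1
#1 stroke→J1
#2 stroke→J1
#3 stroke→J1

b1 |J1  (Se1 (Se) sets effort on bond)
b2 |J1  (Se2 (Se) sets effort on bond)
b0 |I1  (I1: I, integral causality)
b3 |J1  (J1 flow already set via bond 0)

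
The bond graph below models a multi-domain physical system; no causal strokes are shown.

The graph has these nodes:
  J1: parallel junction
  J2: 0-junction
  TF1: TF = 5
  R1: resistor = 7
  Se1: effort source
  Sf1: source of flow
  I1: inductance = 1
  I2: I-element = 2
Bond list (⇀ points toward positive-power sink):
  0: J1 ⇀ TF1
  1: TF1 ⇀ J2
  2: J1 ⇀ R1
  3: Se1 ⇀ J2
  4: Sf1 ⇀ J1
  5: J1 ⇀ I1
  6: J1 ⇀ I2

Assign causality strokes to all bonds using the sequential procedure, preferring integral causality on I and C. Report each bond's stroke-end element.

#0 stroke at J1
#1 stroke at TF1
#2 stroke at R1
#3 stroke at J2
#4 stroke at Sf1
#5 stroke at I1
#6 stroke at I2

β3 →J2  (Se1 fixes effort; stroke away)
β4 →Sf1  (Sf1: flow source, stroke at near end)
β1 →TF1  (J2 effort already set via bond 3)
β0 →J1  (TF TF1: opposite of bond 1)
β2 →R1  (common-e at J1 fixed by 0)
β5 →I1  (common-e at J1 fixed by 0)
β6 →I2  (J1 effort already set via bond 0)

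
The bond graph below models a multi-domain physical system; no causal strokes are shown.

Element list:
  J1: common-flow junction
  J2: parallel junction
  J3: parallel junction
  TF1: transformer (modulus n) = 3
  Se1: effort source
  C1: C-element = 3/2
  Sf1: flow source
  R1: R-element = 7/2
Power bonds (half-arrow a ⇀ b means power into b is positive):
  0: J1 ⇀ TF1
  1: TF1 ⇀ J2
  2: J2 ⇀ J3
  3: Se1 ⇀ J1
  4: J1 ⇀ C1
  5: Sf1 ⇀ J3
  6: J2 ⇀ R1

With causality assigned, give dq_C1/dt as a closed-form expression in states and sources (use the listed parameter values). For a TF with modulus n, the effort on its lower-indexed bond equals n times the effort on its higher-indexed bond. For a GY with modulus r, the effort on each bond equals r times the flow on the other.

dq_C1/dt = 2*E_Se1/63 - F_Sf1/3 - 4*q_C1/189

#3 |J1  (Se1: effort source, stroke at far end)
#5 |Sf1  (source Sf1 imposes f)
#2 |J3  (J3 needs exactly one e-in)
#4 |J1  (C1: C, integral causality)
#0 |TF1  (only one flow-in slot at J1)
#1 |J2  (TF TF1: opposite of bond 0)
#6 |R1  (common-e at J2 fixed by 1)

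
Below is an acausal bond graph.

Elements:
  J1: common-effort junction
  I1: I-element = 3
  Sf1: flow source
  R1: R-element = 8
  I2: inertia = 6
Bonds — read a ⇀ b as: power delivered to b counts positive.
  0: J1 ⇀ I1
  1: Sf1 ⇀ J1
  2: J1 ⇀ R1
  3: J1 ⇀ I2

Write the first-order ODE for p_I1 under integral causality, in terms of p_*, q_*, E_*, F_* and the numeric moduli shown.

bond 1 |Sf1  (Sf1: flow source, stroke at near end)
bond 0 |I1  (prefer integral on I1)
bond 3 |I2  (I2 integral (f out))
bond 2 |J1  (only one effort-in slot at J1)

dp_I1/dt = 8*F_Sf1 - 8*p_I1/3 - 4*p_I2/3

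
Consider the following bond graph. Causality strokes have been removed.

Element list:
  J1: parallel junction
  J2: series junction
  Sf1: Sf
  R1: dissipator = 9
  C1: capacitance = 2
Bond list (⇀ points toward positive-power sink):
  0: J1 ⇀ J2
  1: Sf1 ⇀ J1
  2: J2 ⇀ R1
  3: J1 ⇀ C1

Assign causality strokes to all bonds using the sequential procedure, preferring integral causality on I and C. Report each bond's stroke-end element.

b1 stroke at Sf1  (Sf1: flow source, stroke at near end)
b3 stroke at J1  (prefer integral on C1)
b0 stroke at J2  (common-e at J1 fixed by 3)
b2 stroke at R1  (only one flow-in slot at J2)

β0 stroke→J2
β1 stroke→Sf1
β2 stroke→R1
β3 stroke→J1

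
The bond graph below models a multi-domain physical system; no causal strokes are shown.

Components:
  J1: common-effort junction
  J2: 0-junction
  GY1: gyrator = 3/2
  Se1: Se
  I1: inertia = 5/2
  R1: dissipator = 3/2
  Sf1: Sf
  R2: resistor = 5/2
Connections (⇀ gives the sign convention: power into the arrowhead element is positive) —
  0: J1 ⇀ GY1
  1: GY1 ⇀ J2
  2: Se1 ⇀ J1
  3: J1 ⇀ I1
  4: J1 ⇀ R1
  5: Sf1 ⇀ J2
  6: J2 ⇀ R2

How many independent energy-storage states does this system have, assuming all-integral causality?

1  (I1 all integral)

b2 stroke at J1  (source Se1 imposes e)
b5 stroke at Sf1  (Sf1: flow source, stroke at near end)
b0 stroke at GY1  (J1: bond 2 brought effort, rest push out)
b3 stroke at I1  (0-jn J1 has e-setter on 2)
b4 stroke at R1  (J1: bond 2 brought effort, rest push out)
b1 stroke at GY1  (GY1: gyrator matches bond 0)
b6 stroke at J2  (only one effort-in slot at J2)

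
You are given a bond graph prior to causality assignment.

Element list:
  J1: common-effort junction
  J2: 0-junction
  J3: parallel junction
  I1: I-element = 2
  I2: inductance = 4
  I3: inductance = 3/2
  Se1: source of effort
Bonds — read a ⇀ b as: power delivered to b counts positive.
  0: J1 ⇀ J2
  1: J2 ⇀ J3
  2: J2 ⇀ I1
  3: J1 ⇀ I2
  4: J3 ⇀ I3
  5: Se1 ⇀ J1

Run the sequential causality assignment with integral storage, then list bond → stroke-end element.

bond 5 stroke→J1  (source Se1 imposes e)
bond 0 stroke→J2  (common-e at J1 fixed by 5)
bond 3 stroke→I2  (J1: bond 5 brought effort, rest push out)
bond 1 stroke→J3  (0-jn J2 has e-setter on 0)
bond 2 stroke→I1  (0-jn J2 has e-setter on 0)
bond 4 stroke→I3  (J3 effort already set via bond 1)

#0 stroke at J2
#1 stroke at J3
#2 stroke at I1
#3 stroke at I2
#4 stroke at I3
#5 stroke at J1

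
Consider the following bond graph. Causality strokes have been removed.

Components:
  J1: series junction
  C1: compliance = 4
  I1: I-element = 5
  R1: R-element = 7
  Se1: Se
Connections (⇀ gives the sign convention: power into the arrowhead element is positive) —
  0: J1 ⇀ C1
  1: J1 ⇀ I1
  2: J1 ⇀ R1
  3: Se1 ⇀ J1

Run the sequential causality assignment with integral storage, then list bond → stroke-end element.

bond 0 stroke→J1
bond 1 stroke→I1
bond 2 stroke→J1
bond 3 stroke→J1

β3 |J1  (Se1 (Se) sets effort on bond)
β0 |J1  (prefer integral on C1)
β1 |I1  (I1 outputs flow p/I1)
β2 |J1  (common-f at J1 fixed by 1)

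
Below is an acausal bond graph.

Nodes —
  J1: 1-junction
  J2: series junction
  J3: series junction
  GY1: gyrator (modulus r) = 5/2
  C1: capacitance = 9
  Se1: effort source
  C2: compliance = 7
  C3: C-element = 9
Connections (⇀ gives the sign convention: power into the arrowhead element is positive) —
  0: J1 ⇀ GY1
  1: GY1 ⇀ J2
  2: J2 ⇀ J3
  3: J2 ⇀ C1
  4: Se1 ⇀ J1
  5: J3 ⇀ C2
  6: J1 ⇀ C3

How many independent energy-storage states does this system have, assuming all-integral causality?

#4 |J1  (Se1 (Se) sets effort on bond)
#3 |J2  (C1 integral (e out))
#5 |J3  (C2 outputs effort q/C2)
#2 |J2  (closing 1-jn rule on J3)
#1 |GY1  (J2: last free bond brings flow in)
#0 |GY1  (GY1: gyrator matches bond 1)
#6 |J1  (common-f at J1 fixed by 0)

3  (C1, C2, C3 all integral)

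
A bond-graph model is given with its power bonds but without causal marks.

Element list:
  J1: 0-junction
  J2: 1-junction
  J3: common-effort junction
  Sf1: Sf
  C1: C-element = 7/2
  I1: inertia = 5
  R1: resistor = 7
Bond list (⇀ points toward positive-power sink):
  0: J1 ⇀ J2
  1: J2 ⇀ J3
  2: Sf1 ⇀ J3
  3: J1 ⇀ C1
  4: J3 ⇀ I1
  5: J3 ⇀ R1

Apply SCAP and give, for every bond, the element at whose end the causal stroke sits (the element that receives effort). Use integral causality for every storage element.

bond 2 stroke at Sf1  (Sf1 (Sf) sets flow on bond)
bond 3 stroke at J1  (C1: C, integral causality)
bond 0 stroke at J2  (J1 effort already set via bond 3)
bond 1 stroke at J3  (closing 1-jn rule on J2)
bond 4 stroke at I1  (0-jn J3 has e-setter on 1)
bond 5 stroke at R1  (J3: bond 1 brought effort, rest push out)

b0 →J2
b1 →J3
b2 →Sf1
b3 →J1
b4 →I1
b5 →R1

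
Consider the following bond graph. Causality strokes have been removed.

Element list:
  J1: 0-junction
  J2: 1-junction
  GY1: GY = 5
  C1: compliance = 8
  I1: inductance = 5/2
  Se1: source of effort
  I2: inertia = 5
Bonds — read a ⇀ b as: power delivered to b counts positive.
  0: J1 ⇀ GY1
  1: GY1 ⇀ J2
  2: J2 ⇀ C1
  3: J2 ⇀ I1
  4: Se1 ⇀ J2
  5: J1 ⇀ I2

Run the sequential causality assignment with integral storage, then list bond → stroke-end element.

bond 0 →J1
bond 1 →J2
bond 2 →J2
bond 3 →I1
bond 4 →J2
bond 5 →I2

bond 4 |J2  (Se1: effort source, stroke at far end)
bond 2 |J2  (C1: C, integral causality)
bond 3 |I1  (prefer integral on I1)
bond 1 |J2  (common-f at J2 fixed by 3)
bond 0 |J1  (GY1: gyrator matches bond 1)
bond 5 |I2  (J1 effort already set via bond 0)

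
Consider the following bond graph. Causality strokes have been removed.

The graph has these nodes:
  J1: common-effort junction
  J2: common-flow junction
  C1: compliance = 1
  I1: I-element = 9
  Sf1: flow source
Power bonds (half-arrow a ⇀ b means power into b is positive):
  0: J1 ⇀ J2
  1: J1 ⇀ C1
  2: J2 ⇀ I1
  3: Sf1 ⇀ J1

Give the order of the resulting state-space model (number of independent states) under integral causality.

bond 3 stroke at Sf1  (Sf1: flow source, stroke at near end)
bond 1 stroke at J1  (C1: C, integral causality)
bond 0 stroke at J2  (J1: bond 1 brought effort, rest push out)
bond 2 stroke at I1  (closing 1-jn rule on J2)

2  (C1, I1 all integral)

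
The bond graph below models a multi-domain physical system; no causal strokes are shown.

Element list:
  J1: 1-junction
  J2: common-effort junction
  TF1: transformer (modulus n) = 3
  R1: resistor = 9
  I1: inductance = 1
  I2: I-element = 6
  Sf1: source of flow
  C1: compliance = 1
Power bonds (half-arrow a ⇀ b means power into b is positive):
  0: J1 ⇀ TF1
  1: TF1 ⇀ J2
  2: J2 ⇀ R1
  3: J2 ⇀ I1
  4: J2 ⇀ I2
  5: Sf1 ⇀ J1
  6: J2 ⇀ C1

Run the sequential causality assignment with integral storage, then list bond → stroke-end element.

bond 5 stroke at Sf1  (Sf1 (Sf) sets flow on bond)
bond 0 stroke at J1  (J1: bond 5 brought flow, rest push out)
bond 1 stroke at TF1  (TF TF1: opposite of bond 0)
bond 3 stroke at I1  (I1 outputs flow p/I1)
bond 4 stroke at I2  (I2 outputs flow p/I2)
bond 6 stroke at J2  (C1 outputs effort q/C1)
bond 2 stroke at R1  (0-jn J2 has e-setter on 6)

bond 0 |J1
bond 1 |TF1
bond 2 |R1
bond 3 |I1
bond 4 |I2
bond 5 |Sf1
bond 6 |J2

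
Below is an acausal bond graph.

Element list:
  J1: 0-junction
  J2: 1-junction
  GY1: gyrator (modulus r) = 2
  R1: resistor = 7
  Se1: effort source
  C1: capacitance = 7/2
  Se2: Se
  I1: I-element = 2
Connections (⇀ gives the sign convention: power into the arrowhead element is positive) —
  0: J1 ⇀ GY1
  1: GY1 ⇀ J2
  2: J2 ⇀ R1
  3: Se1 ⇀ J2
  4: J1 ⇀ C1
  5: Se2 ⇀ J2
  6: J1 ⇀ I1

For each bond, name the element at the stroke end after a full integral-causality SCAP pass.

#0 stroke at GY1
#1 stroke at GY1
#2 stroke at J2
#3 stroke at J2
#4 stroke at J1
#5 stroke at J2
#6 stroke at I1

#3 stroke at J2  (Se1: effort source, stroke at far end)
#5 stroke at J2  (Se2 (Se) sets effort on bond)
#4 stroke at J1  (C1 integral (e out))
#0 stroke at GY1  (J1 effort already set via bond 4)
#6 stroke at I1  (J1 effort already set via bond 4)
#1 stroke at GY1  (GY1 both-in/both-out from 0)
#2 stroke at J2  (1-jn J2 has f-setter on 1)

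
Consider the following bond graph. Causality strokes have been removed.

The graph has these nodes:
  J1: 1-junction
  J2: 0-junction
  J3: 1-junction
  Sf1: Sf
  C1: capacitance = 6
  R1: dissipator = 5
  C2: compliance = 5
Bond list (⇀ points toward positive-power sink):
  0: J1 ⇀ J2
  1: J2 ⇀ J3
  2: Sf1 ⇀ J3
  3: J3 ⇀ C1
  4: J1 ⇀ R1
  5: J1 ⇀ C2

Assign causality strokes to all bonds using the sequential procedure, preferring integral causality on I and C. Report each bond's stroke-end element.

bond 0 →J2
bond 1 →J3
bond 2 →Sf1
bond 3 →J3
bond 4 →J1
bond 5 →J1

#2 →Sf1  (Sf1 fixes flow; stroke at Sf1)
#1 →J3  (common-f at J3 fixed by 2)
#3 →J3  (J3: bond 2 brought flow, rest push out)
#0 →J2  (J2: last free bond brings effort in)
#4 →J1  (common-f at J1 fixed by 0)
#5 →J1  (1-jn J1 has f-setter on 0)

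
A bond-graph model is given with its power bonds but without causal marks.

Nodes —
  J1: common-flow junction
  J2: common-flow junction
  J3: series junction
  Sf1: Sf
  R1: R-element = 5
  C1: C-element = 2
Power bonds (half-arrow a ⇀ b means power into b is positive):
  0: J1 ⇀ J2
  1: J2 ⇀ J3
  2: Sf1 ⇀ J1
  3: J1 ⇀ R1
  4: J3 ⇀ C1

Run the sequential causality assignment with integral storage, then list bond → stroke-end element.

β0 →J1
β1 →J2
β2 →Sf1
β3 →J1
β4 →J3

#2 stroke at Sf1  (Sf1: flow source, stroke at near end)
#0 stroke at J1  (1-jn J1 has f-setter on 2)
#3 stroke at J1  (J1: bond 2 brought flow, rest push out)
#1 stroke at J2  (1-jn J2 has f-setter on 0)
#4 stroke at J3  (1-jn J3 has f-setter on 1)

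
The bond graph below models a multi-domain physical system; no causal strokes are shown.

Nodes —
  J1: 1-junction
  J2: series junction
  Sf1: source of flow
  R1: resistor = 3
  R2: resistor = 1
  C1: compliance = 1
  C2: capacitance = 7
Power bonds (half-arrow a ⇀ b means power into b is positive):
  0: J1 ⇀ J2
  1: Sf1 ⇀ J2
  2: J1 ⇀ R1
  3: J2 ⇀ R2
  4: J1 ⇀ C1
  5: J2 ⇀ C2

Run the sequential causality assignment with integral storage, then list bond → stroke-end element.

bond 0 |J2
bond 1 |Sf1
bond 2 |J1
bond 3 |J2
bond 4 |J1
bond 5 |J2

bond 1 →Sf1  (Sf1: flow source, stroke at near end)
bond 0 →J2  (1-jn J2 has f-setter on 1)
bond 3 →J2  (J2: bond 1 brought flow, rest push out)
bond 5 →J2  (J2: bond 1 brought flow, rest push out)
bond 2 →J1  (J1 flow already set via bond 0)
bond 4 →J1  (J1 flow already set via bond 0)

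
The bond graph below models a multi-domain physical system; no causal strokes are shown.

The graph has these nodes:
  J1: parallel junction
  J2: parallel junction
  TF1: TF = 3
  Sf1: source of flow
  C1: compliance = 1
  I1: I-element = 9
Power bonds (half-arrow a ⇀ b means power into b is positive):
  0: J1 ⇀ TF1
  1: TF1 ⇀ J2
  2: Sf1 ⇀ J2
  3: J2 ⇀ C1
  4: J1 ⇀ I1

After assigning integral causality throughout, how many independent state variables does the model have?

#2 |Sf1  (source Sf1 imposes f)
#3 |J2  (C1: C, integral causality)
#1 |TF1  (0-jn J2 has e-setter on 3)
#0 |J1  (TF1 one-in-one-out from 1)
#4 |I1  (0-jn J1 has e-setter on 0)

2  (C1, I1 all integral)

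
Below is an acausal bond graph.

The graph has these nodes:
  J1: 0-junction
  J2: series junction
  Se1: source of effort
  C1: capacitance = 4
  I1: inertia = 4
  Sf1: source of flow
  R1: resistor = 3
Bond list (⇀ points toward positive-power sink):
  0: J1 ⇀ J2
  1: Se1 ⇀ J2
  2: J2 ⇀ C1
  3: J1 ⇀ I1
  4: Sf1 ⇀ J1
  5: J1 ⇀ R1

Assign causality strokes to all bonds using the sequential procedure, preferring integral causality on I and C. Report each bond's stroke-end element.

β1 stroke at J2  (Se1: effort source, stroke at far end)
β4 stroke at Sf1  (source Sf1 imposes f)
β2 stroke at J2  (C1: C, integral causality)
β0 stroke at J1  (J2: last free bond brings flow in)
β3 stroke at I1  (common-e at J1 fixed by 0)
β5 stroke at R1  (J1: bond 0 brought effort, rest push out)

β0 stroke at J1
β1 stroke at J2
β2 stroke at J2
β3 stroke at I1
β4 stroke at Sf1
β5 stroke at R1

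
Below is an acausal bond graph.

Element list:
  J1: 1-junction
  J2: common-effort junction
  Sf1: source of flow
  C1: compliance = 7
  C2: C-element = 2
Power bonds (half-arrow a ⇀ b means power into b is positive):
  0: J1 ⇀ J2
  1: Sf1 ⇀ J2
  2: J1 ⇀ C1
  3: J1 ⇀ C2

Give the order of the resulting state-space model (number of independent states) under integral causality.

2  (C1, C2 all integral)

β1 stroke→Sf1  (Sf1: flow source, stroke at near end)
β0 stroke→J2  (J2: last free bond brings effort in)
β2 stroke→J1  (J1 flow already set via bond 0)
β3 stroke→J1  (1-jn J1 has f-setter on 0)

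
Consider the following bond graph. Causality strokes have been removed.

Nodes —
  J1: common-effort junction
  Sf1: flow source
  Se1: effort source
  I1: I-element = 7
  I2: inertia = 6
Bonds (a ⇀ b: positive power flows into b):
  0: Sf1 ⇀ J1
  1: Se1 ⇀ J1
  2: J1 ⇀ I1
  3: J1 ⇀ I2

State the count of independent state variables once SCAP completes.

β0 →Sf1  (Sf1 fixes flow; stroke at Sf1)
β1 →J1  (source Se1 imposes e)
β2 →I1  (common-e at J1 fixed by 1)
β3 →I2  (J1 effort already set via bond 1)

2  (I1, I2 all integral)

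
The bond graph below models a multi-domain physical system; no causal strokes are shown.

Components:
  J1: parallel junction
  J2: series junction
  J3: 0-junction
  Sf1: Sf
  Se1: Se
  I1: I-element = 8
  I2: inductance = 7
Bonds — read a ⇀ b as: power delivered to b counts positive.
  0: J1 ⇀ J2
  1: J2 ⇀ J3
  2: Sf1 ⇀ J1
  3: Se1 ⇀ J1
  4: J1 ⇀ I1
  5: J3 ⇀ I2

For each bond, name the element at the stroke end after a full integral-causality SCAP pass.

bond 2 |Sf1  (Sf1 fixes flow; stroke at Sf1)
bond 3 |J1  (Se1 (Se) sets effort on bond)
bond 0 |J2  (common-e at J1 fixed by 3)
bond 4 |I1  (0-jn J1 has e-setter on 3)
bond 1 |J3  (only one flow-in slot at J2)
bond 5 |I2  (0-jn J3 has e-setter on 1)

b0 |J2
b1 |J3
b2 |Sf1
b3 |J1
b4 |I1
b5 |I2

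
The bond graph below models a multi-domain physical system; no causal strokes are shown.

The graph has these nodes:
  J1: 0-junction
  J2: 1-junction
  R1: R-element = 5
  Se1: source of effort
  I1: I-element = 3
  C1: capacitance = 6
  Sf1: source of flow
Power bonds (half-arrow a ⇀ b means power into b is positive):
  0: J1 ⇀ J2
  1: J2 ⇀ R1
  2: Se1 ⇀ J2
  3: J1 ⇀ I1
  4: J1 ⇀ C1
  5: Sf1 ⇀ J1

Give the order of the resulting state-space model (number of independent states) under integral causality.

#2 |J2  (Se1: effort source, stroke at far end)
#5 |Sf1  (Sf1 fixes flow; stroke at Sf1)
#3 |I1  (I1 outputs flow p/I1)
#4 |J1  (C1 outputs effort q/C1)
#0 |J2  (J1: bond 4 brought effort, rest push out)
#1 |R1  (only one flow-in slot at J2)

2  (C1, I1 all integral)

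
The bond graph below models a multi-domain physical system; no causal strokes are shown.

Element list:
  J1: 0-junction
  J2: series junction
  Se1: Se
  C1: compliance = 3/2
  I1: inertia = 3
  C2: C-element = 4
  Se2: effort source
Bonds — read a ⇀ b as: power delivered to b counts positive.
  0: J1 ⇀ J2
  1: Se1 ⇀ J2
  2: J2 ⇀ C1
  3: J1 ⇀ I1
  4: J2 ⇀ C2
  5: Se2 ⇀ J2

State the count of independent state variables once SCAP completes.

3  (C1, C2, I1 all integral)

b1 stroke at J2  (Se1 (Se) sets effort on bond)
b5 stroke at J2  (Se2: effort source, stroke at far end)
b2 stroke at J2  (C1 outputs effort q/C1)
b3 stroke at I1  (I1: I, integral causality)
b0 stroke at J1  (J1 needs exactly one e-in)
b4 stroke at J2  (common-f at J2 fixed by 0)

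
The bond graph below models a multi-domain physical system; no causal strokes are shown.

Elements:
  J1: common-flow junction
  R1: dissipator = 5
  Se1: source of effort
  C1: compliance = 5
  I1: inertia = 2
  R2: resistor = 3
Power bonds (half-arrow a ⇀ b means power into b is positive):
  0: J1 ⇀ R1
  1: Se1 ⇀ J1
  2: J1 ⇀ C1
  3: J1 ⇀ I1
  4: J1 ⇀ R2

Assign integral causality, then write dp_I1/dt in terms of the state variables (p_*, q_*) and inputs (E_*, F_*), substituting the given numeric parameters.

dp_I1/dt = E_Se1 - 4*p_I1 - q_C1/5

β1 |J1  (Se1 fixes effort; stroke away)
β2 |J1  (C1 integral (e out))
β3 |I1  (I1: I, integral causality)
β0 |J1  (J1: bond 3 brought flow, rest push out)
β4 |J1  (J1 flow already set via bond 3)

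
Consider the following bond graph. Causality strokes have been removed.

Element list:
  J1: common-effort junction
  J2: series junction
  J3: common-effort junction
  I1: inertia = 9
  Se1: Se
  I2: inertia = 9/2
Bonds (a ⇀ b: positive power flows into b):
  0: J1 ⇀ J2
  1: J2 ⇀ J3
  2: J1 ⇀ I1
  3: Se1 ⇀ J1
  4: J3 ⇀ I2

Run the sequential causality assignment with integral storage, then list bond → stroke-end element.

bond 3 |J1  (source Se1 imposes e)
bond 0 |J2  (J1 effort already set via bond 3)
bond 2 |I1  (common-e at J1 fixed by 3)
bond 1 |J3  (closing 1-jn rule on J2)
bond 4 |I2  (0-jn J3 has e-setter on 1)

bond 0 |J2
bond 1 |J3
bond 2 |I1
bond 3 |J1
bond 4 |I2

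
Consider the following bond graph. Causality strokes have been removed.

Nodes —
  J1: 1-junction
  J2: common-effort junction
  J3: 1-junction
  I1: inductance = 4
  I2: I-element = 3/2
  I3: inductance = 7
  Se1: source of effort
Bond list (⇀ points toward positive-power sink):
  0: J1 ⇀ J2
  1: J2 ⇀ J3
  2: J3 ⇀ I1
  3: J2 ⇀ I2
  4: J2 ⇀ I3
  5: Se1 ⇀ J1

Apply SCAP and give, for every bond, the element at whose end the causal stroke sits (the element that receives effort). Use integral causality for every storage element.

b0 |J2
b1 |J3
b2 |I1
b3 |I2
b4 |I3
b5 |J1

#5 stroke→J1  (Se1 (Se) sets effort on bond)
#0 stroke→J2  (closing 1-jn rule on J1)
#1 stroke→J3  (J2: bond 0 brought effort, rest push out)
#3 stroke→I2  (0-jn J2 has e-setter on 0)
#4 stroke→I3  (J2: bond 0 brought effort, rest push out)
#2 stroke→I1  (J3: last free bond brings flow in)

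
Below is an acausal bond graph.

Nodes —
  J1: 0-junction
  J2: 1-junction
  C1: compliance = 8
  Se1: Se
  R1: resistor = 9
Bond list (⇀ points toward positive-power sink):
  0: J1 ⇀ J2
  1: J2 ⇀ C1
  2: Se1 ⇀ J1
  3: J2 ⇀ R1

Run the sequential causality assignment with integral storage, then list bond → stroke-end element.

#0 |J2
#1 |J2
#2 |J1
#3 |R1

#2 →J1  (source Se1 imposes e)
#0 →J2  (common-e at J1 fixed by 2)
#1 →J2  (C1: C, integral causality)
#3 →R1  (J2 needs exactly one f-in)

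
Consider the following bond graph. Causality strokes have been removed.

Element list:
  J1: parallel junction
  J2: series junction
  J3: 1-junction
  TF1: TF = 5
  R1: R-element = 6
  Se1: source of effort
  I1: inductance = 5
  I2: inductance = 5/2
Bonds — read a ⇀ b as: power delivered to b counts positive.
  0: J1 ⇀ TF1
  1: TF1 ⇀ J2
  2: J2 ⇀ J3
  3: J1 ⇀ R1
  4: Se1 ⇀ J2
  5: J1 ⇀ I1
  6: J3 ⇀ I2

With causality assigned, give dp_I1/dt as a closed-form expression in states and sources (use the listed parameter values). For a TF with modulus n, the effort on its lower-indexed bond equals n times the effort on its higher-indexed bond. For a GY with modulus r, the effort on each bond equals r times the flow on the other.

#4 |J2  (Se1 (Se) sets effort on bond)
#5 |I1  (prefer integral on I1)
#6 |I2  (I2 integral (f out))
#2 |J3  (J3 flow already set via bond 6)
#1 |J2  (J2 flow already set via bond 2)
#0 |TF1  (TF1: transformer flips bond 1)
#3 |J1  (J1 needs exactly one e-in)

dp_I1/dt = -6*p_I1/5 - 12*p_I2/25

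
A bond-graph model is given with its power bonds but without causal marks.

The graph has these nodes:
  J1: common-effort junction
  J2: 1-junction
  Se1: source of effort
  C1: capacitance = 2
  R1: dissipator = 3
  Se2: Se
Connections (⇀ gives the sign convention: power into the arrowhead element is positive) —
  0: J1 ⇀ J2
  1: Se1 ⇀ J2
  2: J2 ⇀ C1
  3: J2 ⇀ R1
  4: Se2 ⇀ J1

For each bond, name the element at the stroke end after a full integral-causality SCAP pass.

bond 1 →J2  (Se1: effort source, stroke at far end)
bond 4 →J1  (source Se2 imposes e)
bond 0 →J2  (common-e at J1 fixed by 4)
bond 2 →J2  (prefer integral on C1)
bond 3 →R1  (J2: last free bond brings flow in)

bond 0 →J2
bond 1 →J2
bond 2 →J2
bond 3 →R1
bond 4 →J1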